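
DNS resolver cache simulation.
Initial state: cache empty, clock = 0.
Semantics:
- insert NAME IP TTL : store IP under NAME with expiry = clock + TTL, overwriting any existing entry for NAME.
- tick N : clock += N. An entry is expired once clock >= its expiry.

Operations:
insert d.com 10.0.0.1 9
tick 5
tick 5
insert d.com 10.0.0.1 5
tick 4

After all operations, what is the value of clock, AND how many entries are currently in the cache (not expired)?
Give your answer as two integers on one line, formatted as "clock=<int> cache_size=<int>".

Op 1: insert d.com -> 10.0.0.1 (expiry=0+9=9). clock=0
Op 2: tick 5 -> clock=5.
Op 3: tick 5 -> clock=10. purged={d.com}
Op 4: insert d.com -> 10.0.0.1 (expiry=10+5=15). clock=10
Op 5: tick 4 -> clock=14.
Final clock = 14
Final cache (unexpired): {d.com} -> size=1

Answer: clock=14 cache_size=1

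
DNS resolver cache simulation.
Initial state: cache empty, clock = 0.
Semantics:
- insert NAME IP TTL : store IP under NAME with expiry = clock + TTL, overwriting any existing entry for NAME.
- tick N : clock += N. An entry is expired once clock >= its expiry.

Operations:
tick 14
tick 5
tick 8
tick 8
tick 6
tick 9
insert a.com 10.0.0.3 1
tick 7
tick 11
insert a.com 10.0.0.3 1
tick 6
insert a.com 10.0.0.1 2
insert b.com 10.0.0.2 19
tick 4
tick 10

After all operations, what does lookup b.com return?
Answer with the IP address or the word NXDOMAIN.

Op 1: tick 14 -> clock=14.
Op 2: tick 5 -> clock=19.
Op 3: tick 8 -> clock=27.
Op 4: tick 8 -> clock=35.
Op 5: tick 6 -> clock=41.
Op 6: tick 9 -> clock=50.
Op 7: insert a.com -> 10.0.0.3 (expiry=50+1=51). clock=50
Op 8: tick 7 -> clock=57. purged={a.com}
Op 9: tick 11 -> clock=68.
Op 10: insert a.com -> 10.0.0.3 (expiry=68+1=69). clock=68
Op 11: tick 6 -> clock=74. purged={a.com}
Op 12: insert a.com -> 10.0.0.1 (expiry=74+2=76). clock=74
Op 13: insert b.com -> 10.0.0.2 (expiry=74+19=93). clock=74
Op 14: tick 4 -> clock=78. purged={a.com}
Op 15: tick 10 -> clock=88.
lookup b.com: present, ip=10.0.0.2 expiry=93 > clock=88

Answer: 10.0.0.2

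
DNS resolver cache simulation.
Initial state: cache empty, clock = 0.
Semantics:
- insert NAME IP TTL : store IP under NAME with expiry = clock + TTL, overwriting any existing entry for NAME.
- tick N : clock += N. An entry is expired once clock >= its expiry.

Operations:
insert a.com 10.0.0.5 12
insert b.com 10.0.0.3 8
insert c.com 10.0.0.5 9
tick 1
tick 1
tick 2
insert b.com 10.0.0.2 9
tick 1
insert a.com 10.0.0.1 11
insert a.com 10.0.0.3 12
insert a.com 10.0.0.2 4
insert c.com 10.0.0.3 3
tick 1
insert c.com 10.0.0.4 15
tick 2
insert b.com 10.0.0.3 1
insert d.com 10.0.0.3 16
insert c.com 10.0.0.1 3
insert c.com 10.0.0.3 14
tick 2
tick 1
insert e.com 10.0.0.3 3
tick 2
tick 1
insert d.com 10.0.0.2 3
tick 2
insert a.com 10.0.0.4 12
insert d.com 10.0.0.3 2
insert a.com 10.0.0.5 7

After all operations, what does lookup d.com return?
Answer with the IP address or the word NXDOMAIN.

Op 1: insert a.com -> 10.0.0.5 (expiry=0+12=12). clock=0
Op 2: insert b.com -> 10.0.0.3 (expiry=0+8=8). clock=0
Op 3: insert c.com -> 10.0.0.5 (expiry=0+9=9). clock=0
Op 4: tick 1 -> clock=1.
Op 5: tick 1 -> clock=2.
Op 6: tick 2 -> clock=4.
Op 7: insert b.com -> 10.0.0.2 (expiry=4+9=13). clock=4
Op 8: tick 1 -> clock=5.
Op 9: insert a.com -> 10.0.0.1 (expiry=5+11=16). clock=5
Op 10: insert a.com -> 10.0.0.3 (expiry=5+12=17). clock=5
Op 11: insert a.com -> 10.0.0.2 (expiry=5+4=9). clock=5
Op 12: insert c.com -> 10.0.0.3 (expiry=5+3=8). clock=5
Op 13: tick 1 -> clock=6.
Op 14: insert c.com -> 10.0.0.4 (expiry=6+15=21). clock=6
Op 15: tick 2 -> clock=8.
Op 16: insert b.com -> 10.0.0.3 (expiry=8+1=9). clock=8
Op 17: insert d.com -> 10.0.0.3 (expiry=8+16=24). clock=8
Op 18: insert c.com -> 10.0.0.1 (expiry=8+3=11). clock=8
Op 19: insert c.com -> 10.0.0.3 (expiry=8+14=22). clock=8
Op 20: tick 2 -> clock=10. purged={a.com,b.com}
Op 21: tick 1 -> clock=11.
Op 22: insert e.com -> 10.0.0.3 (expiry=11+3=14). clock=11
Op 23: tick 2 -> clock=13.
Op 24: tick 1 -> clock=14. purged={e.com}
Op 25: insert d.com -> 10.0.0.2 (expiry=14+3=17). clock=14
Op 26: tick 2 -> clock=16.
Op 27: insert a.com -> 10.0.0.4 (expiry=16+12=28). clock=16
Op 28: insert d.com -> 10.0.0.3 (expiry=16+2=18). clock=16
Op 29: insert a.com -> 10.0.0.5 (expiry=16+7=23). clock=16
lookup d.com: present, ip=10.0.0.3 expiry=18 > clock=16

Answer: 10.0.0.3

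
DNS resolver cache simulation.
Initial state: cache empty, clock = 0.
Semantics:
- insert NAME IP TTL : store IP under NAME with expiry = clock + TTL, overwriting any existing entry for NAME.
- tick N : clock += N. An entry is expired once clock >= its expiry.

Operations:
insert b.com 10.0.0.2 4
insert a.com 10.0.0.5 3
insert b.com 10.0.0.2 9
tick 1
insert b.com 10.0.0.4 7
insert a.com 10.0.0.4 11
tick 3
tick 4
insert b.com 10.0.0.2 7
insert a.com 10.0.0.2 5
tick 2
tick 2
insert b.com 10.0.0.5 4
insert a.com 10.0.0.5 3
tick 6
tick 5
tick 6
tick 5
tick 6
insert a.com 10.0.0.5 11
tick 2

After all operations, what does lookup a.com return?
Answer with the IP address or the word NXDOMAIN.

Op 1: insert b.com -> 10.0.0.2 (expiry=0+4=4). clock=0
Op 2: insert a.com -> 10.0.0.5 (expiry=0+3=3). clock=0
Op 3: insert b.com -> 10.0.0.2 (expiry=0+9=9). clock=0
Op 4: tick 1 -> clock=1.
Op 5: insert b.com -> 10.0.0.4 (expiry=1+7=8). clock=1
Op 6: insert a.com -> 10.0.0.4 (expiry=1+11=12). clock=1
Op 7: tick 3 -> clock=4.
Op 8: tick 4 -> clock=8. purged={b.com}
Op 9: insert b.com -> 10.0.0.2 (expiry=8+7=15). clock=8
Op 10: insert a.com -> 10.0.0.2 (expiry=8+5=13). clock=8
Op 11: tick 2 -> clock=10.
Op 12: tick 2 -> clock=12.
Op 13: insert b.com -> 10.0.0.5 (expiry=12+4=16). clock=12
Op 14: insert a.com -> 10.0.0.5 (expiry=12+3=15). clock=12
Op 15: tick 6 -> clock=18. purged={a.com,b.com}
Op 16: tick 5 -> clock=23.
Op 17: tick 6 -> clock=29.
Op 18: tick 5 -> clock=34.
Op 19: tick 6 -> clock=40.
Op 20: insert a.com -> 10.0.0.5 (expiry=40+11=51). clock=40
Op 21: tick 2 -> clock=42.
lookup a.com: present, ip=10.0.0.5 expiry=51 > clock=42

Answer: 10.0.0.5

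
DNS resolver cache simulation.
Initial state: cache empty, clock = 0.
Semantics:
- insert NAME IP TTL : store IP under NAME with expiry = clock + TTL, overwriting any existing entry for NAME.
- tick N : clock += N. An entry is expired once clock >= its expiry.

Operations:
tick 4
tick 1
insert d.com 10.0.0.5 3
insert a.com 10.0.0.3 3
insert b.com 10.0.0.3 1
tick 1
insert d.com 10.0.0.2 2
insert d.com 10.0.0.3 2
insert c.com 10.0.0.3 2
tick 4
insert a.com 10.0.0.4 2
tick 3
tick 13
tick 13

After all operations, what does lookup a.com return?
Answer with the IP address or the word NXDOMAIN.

Answer: NXDOMAIN

Derivation:
Op 1: tick 4 -> clock=4.
Op 2: tick 1 -> clock=5.
Op 3: insert d.com -> 10.0.0.5 (expiry=5+3=8). clock=5
Op 4: insert a.com -> 10.0.0.3 (expiry=5+3=8). clock=5
Op 5: insert b.com -> 10.0.0.3 (expiry=5+1=6). clock=5
Op 6: tick 1 -> clock=6. purged={b.com}
Op 7: insert d.com -> 10.0.0.2 (expiry=6+2=8). clock=6
Op 8: insert d.com -> 10.0.0.3 (expiry=6+2=8). clock=6
Op 9: insert c.com -> 10.0.0.3 (expiry=6+2=8). clock=6
Op 10: tick 4 -> clock=10. purged={a.com,c.com,d.com}
Op 11: insert a.com -> 10.0.0.4 (expiry=10+2=12). clock=10
Op 12: tick 3 -> clock=13. purged={a.com}
Op 13: tick 13 -> clock=26.
Op 14: tick 13 -> clock=39.
lookup a.com: not in cache (expired or never inserted)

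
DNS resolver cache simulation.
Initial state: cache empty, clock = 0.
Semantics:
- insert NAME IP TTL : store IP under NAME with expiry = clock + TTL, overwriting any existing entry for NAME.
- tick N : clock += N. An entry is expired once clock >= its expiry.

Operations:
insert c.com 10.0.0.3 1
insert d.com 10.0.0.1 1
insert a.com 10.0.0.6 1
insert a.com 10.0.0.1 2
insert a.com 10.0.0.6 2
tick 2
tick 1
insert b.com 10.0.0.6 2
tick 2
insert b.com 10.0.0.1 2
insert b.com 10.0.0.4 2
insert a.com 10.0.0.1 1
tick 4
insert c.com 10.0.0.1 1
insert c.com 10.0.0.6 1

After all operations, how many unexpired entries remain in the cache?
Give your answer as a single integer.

Answer: 1

Derivation:
Op 1: insert c.com -> 10.0.0.3 (expiry=0+1=1). clock=0
Op 2: insert d.com -> 10.0.0.1 (expiry=0+1=1). clock=0
Op 3: insert a.com -> 10.0.0.6 (expiry=0+1=1). clock=0
Op 4: insert a.com -> 10.0.0.1 (expiry=0+2=2). clock=0
Op 5: insert a.com -> 10.0.0.6 (expiry=0+2=2). clock=0
Op 6: tick 2 -> clock=2. purged={a.com,c.com,d.com}
Op 7: tick 1 -> clock=3.
Op 8: insert b.com -> 10.0.0.6 (expiry=3+2=5). clock=3
Op 9: tick 2 -> clock=5. purged={b.com}
Op 10: insert b.com -> 10.0.0.1 (expiry=5+2=7). clock=5
Op 11: insert b.com -> 10.0.0.4 (expiry=5+2=7). clock=5
Op 12: insert a.com -> 10.0.0.1 (expiry=5+1=6). clock=5
Op 13: tick 4 -> clock=9. purged={a.com,b.com}
Op 14: insert c.com -> 10.0.0.1 (expiry=9+1=10). clock=9
Op 15: insert c.com -> 10.0.0.6 (expiry=9+1=10). clock=9
Final cache (unexpired): {c.com} -> size=1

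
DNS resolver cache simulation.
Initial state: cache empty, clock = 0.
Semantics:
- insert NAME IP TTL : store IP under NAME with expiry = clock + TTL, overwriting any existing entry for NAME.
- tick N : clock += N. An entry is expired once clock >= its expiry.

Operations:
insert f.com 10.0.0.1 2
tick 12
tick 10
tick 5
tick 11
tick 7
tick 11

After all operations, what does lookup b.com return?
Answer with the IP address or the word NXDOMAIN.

Op 1: insert f.com -> 10.0.0.1 (expiry=0+2=2). clock=0
Op 2: tick 12 -> clock=12. purged={f.com}
Op 3: tick 10 -> clock=22.
Op 4: tick 5 -> clock=27.
Op 5: tick 11 -> clock=38.
Op 6: tick 7 -> clock=45.
Op 7: tick 11 -> clock=56.
lookup b.com: not in cache (expired or never inserted)

Answer: NXDOMAIN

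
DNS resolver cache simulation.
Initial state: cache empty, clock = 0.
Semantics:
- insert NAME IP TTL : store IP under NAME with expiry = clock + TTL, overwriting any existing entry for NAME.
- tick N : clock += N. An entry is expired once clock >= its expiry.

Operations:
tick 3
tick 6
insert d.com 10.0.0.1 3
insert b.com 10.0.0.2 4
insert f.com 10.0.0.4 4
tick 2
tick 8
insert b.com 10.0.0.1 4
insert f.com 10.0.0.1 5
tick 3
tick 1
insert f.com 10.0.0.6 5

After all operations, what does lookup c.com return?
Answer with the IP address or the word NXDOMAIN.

Op 1: tick 3 -> clock=3.
Op 2: tick 6 -> clock=9.
Op 3: insert d.com -> 10.0.0.1 (expiry=9+3=12). clock=9
Op 4: insert b.com -> 10.0.0.2 (expiry=9+4=13). clock=9
Op 5: insert f.com -> 10.0.0.4 (expiry=9+4=13). clock=9
Op 6: tick 2 -> clock=11.
Op 7: tick 8 -> clock=19. purged={b.com,d.com,f.com}
Op 8: insert b.com -> 10.0.0.1 (expiry=19+4=23). clock=19
Op 9: insert f.com -> 10.0.0.1 (expiry=19+5=24). clock=19
Op 10: tick 3 -> clock=22.
Op 11: tick 1 -> clock=23. purged={b.com}
Op 12: insert f.com -> 10.0.0.6 (expiry=23+5=28). clock=23
lookup c.com: not in cache (expired or never inserted)

Answer: NXDOMAIN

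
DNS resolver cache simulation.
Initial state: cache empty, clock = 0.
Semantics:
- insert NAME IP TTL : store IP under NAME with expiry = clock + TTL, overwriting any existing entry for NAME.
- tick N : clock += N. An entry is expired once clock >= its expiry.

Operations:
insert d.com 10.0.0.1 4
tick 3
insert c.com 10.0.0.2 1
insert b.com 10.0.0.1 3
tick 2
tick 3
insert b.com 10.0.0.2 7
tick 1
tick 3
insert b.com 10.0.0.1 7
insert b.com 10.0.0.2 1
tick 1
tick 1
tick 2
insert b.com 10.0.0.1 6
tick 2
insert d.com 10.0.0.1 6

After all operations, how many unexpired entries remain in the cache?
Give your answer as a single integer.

Op 1: insert d.com -> 10.0.0.1 (expiry=0+4=4). clock=0
Op 2: tick 3 -> clock=3.
Op 3: insert c.com -> 10.0.0.2 (expiry=3+1=4). clock=3
Op 4: insert b.com -> 10.0.0.1 (expiry=3+3=6). clock=3
Op 5: tick 2 -> clock=5. purged={c.com,d.com}
Op 6: tick 3 -> clock=8. purged={b.com}
Op 7: insert b.com -> 10.0.0.2 (expiry=8+7=15). clock=8
Op 8: tick 1 -> clock=9.
Op 9: tick 3 -> clock=12.
Op 10: insert b.com -> 10.0.0.1 (expiry=12+7=19). clock=12
Op 11: insert b.com -> 10.0.0.2 (expiry=12+1=13). clock=12
Op 12: tick 1 -> clock=13. purged={b.com}
Op 13: tick 1 -> clock=14.
Op 14: tick 2 -> clock=16.
Op 15: insert b.com -> 10.0.0.1 (expiry=16+6=22). clock=16
Op 16: tick 2 -> clock=18.
Op 17: insert d.com -> 10.0.0.1 (expiry=18+6=24). clock=18
Final cache (unexpired): {b.com,d.com} -> size=2

Answer: 2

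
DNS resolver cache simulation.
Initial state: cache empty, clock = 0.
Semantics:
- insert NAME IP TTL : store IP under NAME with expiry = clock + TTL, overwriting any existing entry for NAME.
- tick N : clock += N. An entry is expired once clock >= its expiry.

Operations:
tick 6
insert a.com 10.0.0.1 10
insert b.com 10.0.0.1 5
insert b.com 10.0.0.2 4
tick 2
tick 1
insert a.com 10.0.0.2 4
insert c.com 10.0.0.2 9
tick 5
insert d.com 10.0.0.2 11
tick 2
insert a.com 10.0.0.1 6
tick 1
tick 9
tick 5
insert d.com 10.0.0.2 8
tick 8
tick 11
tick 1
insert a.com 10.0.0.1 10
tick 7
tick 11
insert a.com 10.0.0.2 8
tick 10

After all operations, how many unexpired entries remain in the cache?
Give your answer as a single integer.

Answer: 0

Derivation:
Op 1: tick 6 -> clock=6.
Op 2: insert a.com -> 10.0.0.1 (expiry=6+10=16). clock=6
Op 3: insert b.com -> 10.0.0.1 (expiry=6+5=11). clock=6
Op 4: insert b.com -> 10.0.0.2 (expiry=6+4=10). clock=6
Op 5: tick 2 -> clock=8.
Op 6: tick 1 -> clock=9.
Op 7: insert a.com -> 10.0.0.2 (expiry=9+4=13). clock=9
Op 8: insert c.com -> 10.0.0.2 (expiry=9+9=18). clock=9
Op 9: tick 5 -> clock=14. purged={a.com,b.com}
Op 10: insert d.com -> 10.0.0.2 (expiry=14+11=25). clock=14
Op 11: tick 2 -> clock=16.
Op 12: insert a.com -> 10.0.0.1 (expiry=16+6=22). clock=16
Op 13: tick 1 -> clock=17.
Op 14: tick 9 -> clock=26. purged={a.com,c.com,d.com}
Op 15: tick 5 -> clock=31.
Op 16: insert d.com -> 10.0.0.2 (expiry=31+8=39). clock=31
Op 17: tick 8 -> clock=39. purged={d.com}
Op 18: tick 11 -> clock=50.
Op 19: tick 1 -> clock=51.
Op 20: insert a.com -> 10.0.0.1 (expiry=51+10=61). clock=51
Op 21: tick 7 -> clock=58.
Op 22: tick 11 -> clock=69. purged={a.com}
Op 23: insert a.com -> 10.0.0.2 (expiry=69+8=77). clock=69
Op 24: tick 10 -> clock=79. purged={a.com}
Final cache (unexpired): {} -> size=0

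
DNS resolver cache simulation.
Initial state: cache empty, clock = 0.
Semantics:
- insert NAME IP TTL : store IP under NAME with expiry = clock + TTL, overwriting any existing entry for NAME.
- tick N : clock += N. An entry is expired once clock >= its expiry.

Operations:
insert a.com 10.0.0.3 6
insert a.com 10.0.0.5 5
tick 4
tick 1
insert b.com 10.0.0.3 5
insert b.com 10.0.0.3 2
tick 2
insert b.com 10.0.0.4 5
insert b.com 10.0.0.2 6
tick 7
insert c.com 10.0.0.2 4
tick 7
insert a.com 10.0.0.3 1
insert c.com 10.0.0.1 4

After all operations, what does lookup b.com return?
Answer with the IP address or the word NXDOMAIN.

Answer: NXDOMAIN

Derivation:
Op 1: insert a.com -> 10.0.0.3 (expiry=0+6=6). clock=0
Op 2: insert a.com -> 10.0.0.5 (expiry=0+5=5). clock=0
Op 3: tick 4 -> clock=4.
Op 4: tick 1 -> clock=5. purged={a.com}
Op 5: insert b.com -> 10.0.0.3 (expiry=5+5=10). clock=5
Op 6: insert b.com -> 10.0.0.3 (expiry=5+2=7). clock=5
Op 7: tick 2 -> clock=7. purged={b.com}
Op 8: insert b.com -> 10.0.0.4 (expiry=7+5=12). clock=7
Op 9: insert b.com -> 10.0.0.2 (expiry=7+6=13). clock=7
Op 10: tick 7 -> clock=14. purged={b.com}
Op 11: insert c.com -> 10.0.0.2 (expiry=14+4=18). clock=14
Op 12: tick 7 -> clock=21. purged={c.com}
Op 13: insert a.com -> 10.0.0.3 (expiry=21+1=22). clock=21
Op 14: insert c.com -> 10.0.0.1 (expiry=21+4=25). clock=21
lookup b.com: not in cache (expired or never inserted)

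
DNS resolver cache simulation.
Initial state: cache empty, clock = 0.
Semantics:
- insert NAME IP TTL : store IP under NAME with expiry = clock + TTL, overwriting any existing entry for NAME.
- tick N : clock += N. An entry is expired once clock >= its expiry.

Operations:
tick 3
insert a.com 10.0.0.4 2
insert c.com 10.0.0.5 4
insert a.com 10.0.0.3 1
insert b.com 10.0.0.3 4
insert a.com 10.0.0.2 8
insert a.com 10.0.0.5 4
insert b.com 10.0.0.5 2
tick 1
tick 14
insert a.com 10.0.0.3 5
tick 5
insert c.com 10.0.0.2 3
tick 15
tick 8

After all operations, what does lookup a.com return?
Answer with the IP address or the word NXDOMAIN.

Op 1: tick 3 -> clock=3.
Op 2: insert a.com -> 10.0.0.4 (expiry=3+2=5). clock=3
Op 3: insert c.com -> 10.0.0.5 (expiry=3+4=7). clock=3
Op 4: insert a.com -> 10.0.0.3 (expiry=3+1=4). clock=3
Op 5: insert b.com -> 10.0.0.3 (expiry=3+4=7). clock=3
Op 6: insert a.com -> 10.0.0.2 (expiry=3+8=11). clock=3
Op 7: insert a.com -> 10.0.0.5 (expiry=3+4=7). clock=3
Op 8: insert b.com -> 10.0.0.5 (expiry=3+2=5). clock=3
Op 9: tick 1 -> clock=4.
Op 10: tick 14 -> clock=18. purged={a.com,b.com,c.com}
Op 11: insert a.com -> 10.0.0.3 (expiry=18+5=23). clock=18
Op 12: tick 5 -> clock=23. purged={a.com}
Op 13: insert c.com -> 10.0.0.2 (expiry=23+3=26). clock=23
Op 14: tick 15 -> clock=38. purged={c.com}
Op 15: tick 8 -> clock=46.
lookup a.com: not in cache (expired or never inserted)

Answer: NXDOMAIN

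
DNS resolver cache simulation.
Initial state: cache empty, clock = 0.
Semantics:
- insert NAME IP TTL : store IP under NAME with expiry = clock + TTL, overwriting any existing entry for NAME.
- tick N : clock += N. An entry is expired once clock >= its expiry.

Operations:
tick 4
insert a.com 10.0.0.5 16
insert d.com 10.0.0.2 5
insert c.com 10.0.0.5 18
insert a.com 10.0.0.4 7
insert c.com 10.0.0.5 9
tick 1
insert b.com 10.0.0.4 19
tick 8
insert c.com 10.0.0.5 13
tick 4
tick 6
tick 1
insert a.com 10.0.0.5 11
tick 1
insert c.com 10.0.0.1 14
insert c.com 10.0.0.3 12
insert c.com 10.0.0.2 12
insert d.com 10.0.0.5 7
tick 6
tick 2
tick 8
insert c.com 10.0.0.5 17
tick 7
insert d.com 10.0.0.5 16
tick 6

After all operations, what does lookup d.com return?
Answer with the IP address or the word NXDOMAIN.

Answer: 10.0.0.5

Derivation:
Op 1: tick 4 -> clock=4.
Op 2: insert a.com -> 10.0.0.5 (expiry=4+16=20). clock=4
Op 3: insert d.com -> 10.0.0.2 (expiry=4+5=9). clock=4
Op 4: insert c.com -> 10.0.0.5 (expiry=4+18=22). clock=4
Op 5: insert a.com -> 10.0.0.4 (expiry=4+7=11). clock=4
Op 6: insert c.com -> 10.0.0.5 (expiry=4+9=13). clock=4
Op 7: tick 1 -> clock=5.
Op 8: insert b.com -> 10.0.0.4 (expiry=5+19=24). clock=5
Op 9: tick 8 -> clock=13. purged={a.com,c.com,d.com}
Op 10: insert c.com -> 10.0.0.5 (expiry=13+13=26). clock=13
Op 11: tick 4 -> clock=17.
Op 12: tick 6 -> clock=23.
Op 13: tick 1 -> clock=24. purged={b.com}
Op 14: insert a.com -> 10.0.0.5 (expiry=24+11=35). clock=24
Op 15: tick 1 -> clock=25.
Op 16: insert c.com -> 10.0.0.1 (expiry=25+14=39). clock=25
Op 17: insert c.com -> 10.0.0.3 (expiry=25+12=37). clock=25
Op 18: insert c.com -> 10.0.0.2 (expiry=25+12=37). clock=25
Op 19: insert d.com -> 10.0.0.5 (expiry=25+7=32). clock=25
Op 20: tick 6 -> clock=31.
Op 21: tick 2 -> clock=33. purged={d.com}
Op 22: tick 8 -> clock=41. purged={a.com,c.com}
Op 23: insert c.com -> 10.0.0.5 (expiry=41+17=58). clock=41
Op 24: tick 7 -> clock=48.
Op 25: insert d.com -> 10.0.0.5 (expiry=48+16=64). clock=48
Op 26: tick 6 -> clock=54.
lookup d.com: present, ip=10.0.0.5 expiry=64 > clock=54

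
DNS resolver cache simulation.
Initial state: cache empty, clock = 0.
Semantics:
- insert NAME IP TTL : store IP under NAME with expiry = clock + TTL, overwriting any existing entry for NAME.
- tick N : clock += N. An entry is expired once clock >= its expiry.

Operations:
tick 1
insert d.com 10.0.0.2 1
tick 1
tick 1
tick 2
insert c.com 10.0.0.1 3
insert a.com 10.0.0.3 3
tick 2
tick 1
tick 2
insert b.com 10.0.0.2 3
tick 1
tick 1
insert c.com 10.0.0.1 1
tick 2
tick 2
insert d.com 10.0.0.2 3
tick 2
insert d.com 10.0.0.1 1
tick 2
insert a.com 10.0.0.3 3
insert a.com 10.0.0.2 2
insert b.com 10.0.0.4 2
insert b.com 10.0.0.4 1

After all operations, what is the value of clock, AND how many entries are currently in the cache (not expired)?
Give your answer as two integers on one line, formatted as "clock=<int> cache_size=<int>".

Op 1: tick 1 -> clock=1.
Op 2: insert d.com -> 10.0.0.2 (expiry=1+1=2). clock=1
Op 3: tick 1 -> clock=2. purged={d.com}
Op 4: tick 1 -> clock=3.
Op 5: tick 2 -> clock=5.
Op 6: insert c.com -> 10.0.0.1 (expiry=5+3=8). clock=5
Op 7: insert a.com -> 10.0.0.3 (expiry=5+3=8). clock=5
Op 8: tick 2 -> clock=7.
Op 9: tick 1 -> clock=8. purged={a.com,c.com}
Op 10: tick 2 -> clock=10.
Op 11: insert b.com -> 10.0.0.2 (expiry=10+3=13). clock=10
Op 12: tick 1 -> clock=11.
Op 13: tick 1 -> clock=12.
Op 14: insert c.com -> 10.0.0.1 (expiry=12+1=13). clock=12
Op 15: tick 2 -> clock=14. purged={b.com,c.com}
Op 16: tick 2 -> clock=16.
Op 17: insert d.com -> 10.0.0.2 (expiry=16+3=19). clock=16
Op 18: tick 2 -> clock=18.
Op 19: insert d.com -> 10.0.0.1 (expiry=18+1=19). clock=18
Op 20: tick 2 -> clock=20. purged={d.com}
Op 21: insert a.com -> 10.0.0.3 (expiry=20+3=23). clock=20
Op 22: insert a.com -> 10.0.0.2 (expiry=20+2=22). clock=20
Op 23: insert b.com -> 10.0.0.4 (expiry=20+2=22). clock=20
Op 24: insert b.com -> 10.0.0.4 (expiry=20+1=21). clock=20
Final clock = 20
Final cache (unexpired): {a.com,b.com} -> size=2

Answer: clock=20 cache_size=2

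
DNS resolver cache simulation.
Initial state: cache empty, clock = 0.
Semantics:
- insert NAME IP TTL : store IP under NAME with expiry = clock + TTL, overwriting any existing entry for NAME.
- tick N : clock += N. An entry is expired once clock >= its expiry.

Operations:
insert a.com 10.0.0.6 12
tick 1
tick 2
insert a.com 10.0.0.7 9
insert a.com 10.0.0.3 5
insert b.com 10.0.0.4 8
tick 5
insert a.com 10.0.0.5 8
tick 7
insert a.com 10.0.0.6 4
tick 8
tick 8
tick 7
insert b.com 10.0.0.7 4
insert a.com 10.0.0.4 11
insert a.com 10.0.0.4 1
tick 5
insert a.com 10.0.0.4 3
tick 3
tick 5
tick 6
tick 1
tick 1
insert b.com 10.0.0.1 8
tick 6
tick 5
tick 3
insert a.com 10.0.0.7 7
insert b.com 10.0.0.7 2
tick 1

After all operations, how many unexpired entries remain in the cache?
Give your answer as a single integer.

Answer: 2

Derivation:
Op 1: insert a.com -> 10.0.0.6 (expiry=0+12=12). clock=0
Op 2: tick 1 -> clock=1.
Op 3: tick 2 -> clock=3.
Op 4: insert a.com -> 10.0.0.7 (expiry=3+9=12). clock=3
Op 5: insert a.com -> 10.0.0.3 (expiry=3+5=8). clock=3
Op 6: insert b.com -> 10.0.0.4 (expiry=3+8=11). clock=3
Op 7: tick 5 -> clock=8. purged={a.com}
Op 8: insert a.com -> 10.0.0.5 (expiry=8+8=16). clock=8
Op 9: tick 7 -> clock=15. purged={b.com}
Op 10: insert a.com -> 10.0.0.6 (expiry=15+4=19). clock=15
Op 11: tick 8 -> clock=23. purged={a.com}
Op 12: tick 8 -> clock=31.
Op 13: tick 7 -> clock=38.
Op 14: insert b.com -> 10.0.0.7 (expiry=38+4=42). clock=38
Op 15: insert a.com -> 10.0.0.4 (expiry=38+11=49). clock=38
Op 16: insert a.com -> 10.0.0.4 (expiry=38+1=39). clock=38
Op 17: tick 5 -> clock=43. purged={a.com,b.com}
Op 18: insert a.com -> 10.0.0.4 (expiry=43+3=46). clock=43
Op 19: tick 3 -> clock=46. purged={a.com}
Op 20: tick 5 -> clock=51.
Op 21: tick 6 -> clock=57.
Op 22: tick 1 -> clock=58.
Op 23: tick 1 -> clock=59.
Op 24: insert b.com -> 10.0.0.1 (expiry=59+8=67). clock=59
Op 25: tick 6 -> clock=65.
Op 26: tick 5 -> clock=70. purged={b.com}
Op 27: tick 3 -> clock=73.
Op 28: insert a.com -> 10.0.0.7 (expiry=73+7=80). clock=73
Op 29: insert b.com -> 10.0.0.7 (expiry=73+2=75). clock=73
Op 30: tick 1 -> clock=74.
Final cache (unexpired): {a.com,b.com} -> size=2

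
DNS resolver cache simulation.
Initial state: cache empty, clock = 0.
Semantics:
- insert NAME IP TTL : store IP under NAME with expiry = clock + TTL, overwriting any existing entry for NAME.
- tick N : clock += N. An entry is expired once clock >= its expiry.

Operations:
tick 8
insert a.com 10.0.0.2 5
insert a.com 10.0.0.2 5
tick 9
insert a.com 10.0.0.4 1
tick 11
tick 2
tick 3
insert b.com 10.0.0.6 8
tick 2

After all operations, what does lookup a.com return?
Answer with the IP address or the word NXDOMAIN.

Op 1: tick 8 -> clock=8.
Op 2: insert a.com -> 10.0.0.2 (expiry=8+5=13). clock=8
Op 3: insert a.com -> 10.0.0.2 (expiry=8+5=13). clock=8
Op 4: tick 9 -> clock=17. purged={a.com}
Op 5: insert a.com -> 10.0.0.4 (expiry=17+1=18). clock=17
Op 6: tick 11 -> clock=28. purged={a.com}
Op 7: tick 2 -> clock=30.
Op 8: tick 3 -> clock=33.
Op 9: insert b.com -> 10.0.0.6 (expiry=33+8=41). clock=33
Op 10: tick 2 -> clock=35.
lookup a.com: not in cache (expired or never inserted)

Answer: NXDOMAIN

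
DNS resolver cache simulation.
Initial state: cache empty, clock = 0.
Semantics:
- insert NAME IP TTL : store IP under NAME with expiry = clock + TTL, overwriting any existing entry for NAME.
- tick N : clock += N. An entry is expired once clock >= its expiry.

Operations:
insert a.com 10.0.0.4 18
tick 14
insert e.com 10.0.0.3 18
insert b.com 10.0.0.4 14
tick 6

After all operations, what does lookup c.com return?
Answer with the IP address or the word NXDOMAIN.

Answer: NXDOMAIN

Derivation:
Op 1: insert a.com -> 10.0.0.4 (expiry=0+18=18). clock=0
Op 2: tick 14 -> clock=14.
Op 3: insert e.com -> 10.0.0.3 (expiry=14+18=32). clock=14
Op 4: insert b.com -> 10.0.0.4 (expiry=14+14=28). clock=14
Op 5: tick 6 -> clock=20. purged={a.com}
lookup c.com: not in cache (expired or never inserted)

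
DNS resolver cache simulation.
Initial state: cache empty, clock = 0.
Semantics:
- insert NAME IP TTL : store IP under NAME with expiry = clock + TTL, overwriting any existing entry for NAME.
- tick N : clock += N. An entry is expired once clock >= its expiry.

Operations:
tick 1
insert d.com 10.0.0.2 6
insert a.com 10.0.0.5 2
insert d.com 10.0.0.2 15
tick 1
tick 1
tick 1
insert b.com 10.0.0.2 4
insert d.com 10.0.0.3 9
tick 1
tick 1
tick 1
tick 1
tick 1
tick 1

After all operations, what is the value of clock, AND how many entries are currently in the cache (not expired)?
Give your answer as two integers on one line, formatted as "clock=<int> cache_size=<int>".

Op 1: tick 1 -> clock=1.
Op 2: insert d.com -> 10.0.0.2 (expiry=1+6=7). clock=1
Op 3: insert a.com -> 10.0.0.5 (expiry=1+2=3). clock=1
Op 4: insert d.com -> 10.0.0.2 (expiry=1+15=16). clock=1
Op 5: tick 1 -> clock=2.
Op 6: tick 1 -> clock=3. purged={a.com}
Op 7: tick 1 -> clock=4.
Op 8: insert b.com -> 10.0.0.2 (expiry=4+4=8). clock=4
Op 9: insert d.com -> 10.0.0.3 (expiry=4+9=13). clock=4
Op 10: tick 1 -> clock=5.
Op 11: tick 1 -> clock=6.
Op 12: tick 1 -> clock=7.
Op 13: tick 1 -> clock=8. purged={b.com}
Op 14: tick 1 -> clock=9.
Op 15: tick 1 -> clock=10.
Final clock = 10
Final cache (unexpired): {d.com} -> size=1

Answer: clock=10 cache_size=1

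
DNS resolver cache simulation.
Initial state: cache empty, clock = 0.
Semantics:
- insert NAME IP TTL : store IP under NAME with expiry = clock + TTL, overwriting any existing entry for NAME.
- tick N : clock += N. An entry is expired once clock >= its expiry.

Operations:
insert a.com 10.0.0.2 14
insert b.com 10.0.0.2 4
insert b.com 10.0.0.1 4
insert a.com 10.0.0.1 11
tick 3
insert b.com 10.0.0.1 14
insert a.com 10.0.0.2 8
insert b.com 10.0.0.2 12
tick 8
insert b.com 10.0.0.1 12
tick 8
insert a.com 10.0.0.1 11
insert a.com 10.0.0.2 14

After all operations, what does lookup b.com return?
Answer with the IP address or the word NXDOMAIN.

Op 1: insert a.com -> 10.0.0.2 (expiry=0+14=14). clock=0
Op 2: insert b.com -> 10.0.0.2 (expiry=0+4=4). clock=0
Op 3: insert b.com -> 10.0.0.1 (expiry=0+4=4). clock=0
Op 4: insert a.com -> 10.0.0.1 (expiry=0+11=11). clock=0
Op 5: tick 3 -> clock=3.
Op 6: insert b.com -> 10.0.0.1 (expiry=3+14=17). clock=3
Op 7: insert a.com -> 10.0.0.2 (expiry=3+8=11). clock=3
Op 8: insert b.com -> 10.0.0.2 (expiry=3+12=15). clock=3
Op 9: tick 8 -> clock=11. purged={a.com}
Op 10: insert b.com -> 10.0.0.1 (expiry=11+12=23). clock=11
Op 11: tick 8 -> clock=19.
Op 12: insert a.com -> 10.0.0.1 (expiry=19+11=30). clock=19
Op 13: insert a.com -> 10.0.0.2 (expiry=19+14=33). clock=19
lookup b.com: present, ip=10.0.0.1 expiry=23 > clock=19

Answer: 10.0.0.1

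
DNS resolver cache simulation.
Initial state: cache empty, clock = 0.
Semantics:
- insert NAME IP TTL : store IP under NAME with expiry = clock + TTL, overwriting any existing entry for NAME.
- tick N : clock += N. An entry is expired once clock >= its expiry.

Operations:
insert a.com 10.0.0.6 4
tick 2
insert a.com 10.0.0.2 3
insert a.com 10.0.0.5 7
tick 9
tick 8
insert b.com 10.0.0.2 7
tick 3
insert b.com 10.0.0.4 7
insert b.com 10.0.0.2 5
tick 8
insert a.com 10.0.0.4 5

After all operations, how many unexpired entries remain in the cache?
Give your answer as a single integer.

Op 1: insert a.com -> 10.0.0.6 (expiry=0+4=4). clock=0
Op 2: tick 2 -> clock=2.
Op 3: insert a.com -> 10.0.0.2 (expiry=2+3=5). clock=2
Op 4: insert a.com -> 10.0.0.5 (expiry=2+7=9). clock=2
Op 5: tick 9 -> clock=11. purged={a.com}
Op 6: tick 8 -> clock=19.
Op 7: insert b.com -> 10.0.0.2 (expiry=19+7=26). clock=19
Op 8: tick 3 -> clock=22.
Op 9: insert b.com -> 10.0.0.4 (expiry=22+7=29). clock=22
Op 10: insert b.com -> 10.0.0.2 (expiry=22+5=27). clock=22
Op 11: tick 8 -> clock=30. purged={b.com}
Op 12: insert a.com -> 10.0.0.4 (expiry=30+5=35). clock=30
Final cache (unexpired): {a.com} -> size=1

Answer: 1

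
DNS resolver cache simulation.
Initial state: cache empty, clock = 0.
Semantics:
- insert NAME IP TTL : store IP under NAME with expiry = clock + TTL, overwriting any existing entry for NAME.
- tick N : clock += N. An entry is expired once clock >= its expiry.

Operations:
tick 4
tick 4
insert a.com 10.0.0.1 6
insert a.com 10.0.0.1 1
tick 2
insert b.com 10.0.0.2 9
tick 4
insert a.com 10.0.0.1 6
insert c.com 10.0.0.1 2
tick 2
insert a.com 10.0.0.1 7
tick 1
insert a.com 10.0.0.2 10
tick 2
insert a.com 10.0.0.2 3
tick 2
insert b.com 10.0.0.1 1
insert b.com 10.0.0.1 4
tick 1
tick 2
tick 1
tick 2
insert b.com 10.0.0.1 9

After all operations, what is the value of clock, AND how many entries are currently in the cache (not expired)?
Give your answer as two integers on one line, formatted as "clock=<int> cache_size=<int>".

Op 1: tick 4 -> clock=4.
Op 2: tick 4 -> clock=8.
Op 3: insert a.com -> 10.0.0.1 (expiry=8+6=14). clock=8
Op 4: insert a.com -> 10.0.0.1 (expiry=8+1=9). clock=8
Op 5: tick 2 -> clock=10. purged={a.com}
Op 6: insert b.com -> 10.0.0.2 (expiry=10+9=19). clock=10
Op 7: tick 4 -> clock=14.
Op 8: insert a.com -> 10.0.0.1 (expiry=14+6=20). clock=14
Op 9: insert c.com -> 10.0.0.1 (expiry=14+2=16). clock=14
Op 10: tick 2 -> clock=16. purged={c.com}
Op 11: insert a.com -> 10.0.0.1 (expiry=16+7=23). clock=16
Op 12: tick 1 -> clock=17.
Op 13: insert a.com -> 10.0.0.2 (expiry=17+10=27). clock=17
Op 14: tick 2 -> clock=19. purged={b.com}
Op 15: insert a.com -> 10.0.0.2 (expiry=19+3=22). clock=19
Op 16: tick 2 -> clock=21.
Op 17: insert b.com -> 10.0.0.1 (expiry=21+1=22). clock=21
Op 18: insert b.com -> 10.0.0.1 (expiry=21+4=25). clock=21
Op 19: tick 1 -> clock=22. purged={a.com}
Op 20: tick 2 -> clock=24.
Op 21: tick 1 -> clock=25. purged={b.com}
Op 22: tick 2 -> clock=27.
Op 23: insert b.com -> 10.0.0.1 (expiry=27+9=36). clock=27
Final clock = 27
Final cache (unexpired): {b.com} -> size=1

Answer: clock=27 cache_size=1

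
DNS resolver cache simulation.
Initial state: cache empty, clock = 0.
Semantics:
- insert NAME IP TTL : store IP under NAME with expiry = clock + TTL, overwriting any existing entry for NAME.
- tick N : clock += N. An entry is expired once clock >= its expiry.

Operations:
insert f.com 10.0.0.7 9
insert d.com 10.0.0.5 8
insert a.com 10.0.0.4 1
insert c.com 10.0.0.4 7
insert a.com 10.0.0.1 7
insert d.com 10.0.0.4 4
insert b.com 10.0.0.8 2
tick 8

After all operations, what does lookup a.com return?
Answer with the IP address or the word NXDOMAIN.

Op 1: insert f.com -> 10.0.0.7 (expiry=0+9=9). clock=0
Op 2: insert d.com -> 10.0.0.5 (expiry=0+8=8). clock=0
Op 3: insert a.com -> 10.0.0.4 (expiry=0+1=1). clock=0
Op 4: insert c.com -> 10.0.0.4 (expiry=0+7=7). clock=0
Op 5: insert a.com -> 10.0.0.1 (expiry=0+7=7). clock=0
Op 6: insert d.com -> 10.0.0.4 (expiry=0+4=4). clock=0
Op 7: insert b.com -> 10.0.0.8 (expiry=0+2=2). clock=0
Op 8: tick 8 -> clock=8. purged={a.com,b.com,c.com,d.com}
lookup a.com: not in cache (expired or never inserted)

Answer: NXDOMAIN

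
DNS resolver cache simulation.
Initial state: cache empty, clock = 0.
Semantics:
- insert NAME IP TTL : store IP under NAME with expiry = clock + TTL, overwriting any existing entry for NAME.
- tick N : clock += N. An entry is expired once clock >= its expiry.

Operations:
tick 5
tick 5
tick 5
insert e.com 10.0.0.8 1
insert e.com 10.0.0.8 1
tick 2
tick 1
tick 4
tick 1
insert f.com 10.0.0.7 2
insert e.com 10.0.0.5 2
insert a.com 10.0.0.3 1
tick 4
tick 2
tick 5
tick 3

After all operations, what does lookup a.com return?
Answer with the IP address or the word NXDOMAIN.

Answer: NXDOMAIN

Derivation:
Op 1: tick 5 -> clock=5.
Op 2: tick 5 -> clock=10.
Op 3: tick 5 -> clock=15.
Op 4: insert e.com -> 10.0.0.8 (expiry=15+1=16). clock=15
Op 5: insert e.com -> 10.0.0.8 (expiry=15+1=16). clock=15
Op 6: tick 2 -> clock=17. purged={e.com}
Op 7: tick 1 -> clock=18.
Op 8: tick 4 -> clock=22.
Op 9: tick 1 -> clock=23.
Op 10: insert f.com -> 10.0.0.7 (expiry=23+2=25). clock=23
Op 11: insert e.com -> 10.0.0.5 (expiry=23+2=25). clock=23
Op 12: insert a.com -> 10.0.0.3 (expiry=23+1=24). clock=23
Op 13: tick 4 -> clock=27. purged={a.com,e.com,f.com}
Op 14: tick 2 -> clock=29.
Op 15: tick 5 -> clock=34.
Op 16: tick 3 -> clock=37.
lookup a.com: not in cache (expired or never inserted)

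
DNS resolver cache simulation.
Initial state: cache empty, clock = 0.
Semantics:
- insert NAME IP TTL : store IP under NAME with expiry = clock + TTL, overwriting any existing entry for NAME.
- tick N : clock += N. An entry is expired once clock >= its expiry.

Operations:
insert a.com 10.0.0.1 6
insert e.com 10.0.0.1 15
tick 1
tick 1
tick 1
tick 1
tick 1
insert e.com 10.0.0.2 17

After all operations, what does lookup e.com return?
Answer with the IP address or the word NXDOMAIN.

Op 1: insert a.com -> 10.0.0.1 (expiry=0+6=6). clock=0
Op 2: insert e.com -> 10.0.0.1 (expiry=0+15=15). clock=0
Op 3: tick 1 -> clock=1.
Op 4: tick 1 -> clock=2.
Op 5: tick 1 -> clock=3.
Op 6: tick 1 -> clock=4.
Op 7: tick 1 -> clock=5.
Op 8: insert e.com -> 10.0.0.2 (expiry=5+17=22). clock=5
lookup e.com: present, ip=10.0.0.2 expiry=22 > clock=5

Answer: 10.0.0.2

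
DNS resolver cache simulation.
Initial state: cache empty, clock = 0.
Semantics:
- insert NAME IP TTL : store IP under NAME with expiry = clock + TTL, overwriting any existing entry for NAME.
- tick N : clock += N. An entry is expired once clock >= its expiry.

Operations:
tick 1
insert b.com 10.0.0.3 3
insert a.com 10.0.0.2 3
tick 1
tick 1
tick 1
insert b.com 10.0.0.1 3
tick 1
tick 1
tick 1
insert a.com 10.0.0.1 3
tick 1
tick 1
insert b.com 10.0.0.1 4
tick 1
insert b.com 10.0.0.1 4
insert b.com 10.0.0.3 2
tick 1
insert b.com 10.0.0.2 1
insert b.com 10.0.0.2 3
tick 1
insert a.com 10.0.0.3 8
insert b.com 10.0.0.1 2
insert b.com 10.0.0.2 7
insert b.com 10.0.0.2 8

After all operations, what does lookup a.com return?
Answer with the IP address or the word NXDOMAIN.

Op 1: tick 1 -> clock=1.
Op 2: insert b.com -> 10.0.0.3 (expiry=1+3=4). clock=1
Op 3: insert a.com -> 10.0.0.2 (expiry=1+3=4). clock=1
Op 4: tick 1 -> clock=2.
Op 5: tick 1 -> clock=3.
Op 6: tick 1 -> clock=4. purged={a.com,b.com}
Op 7: insert b.com -> 10.0.0.1 (expiry=4+3=7). clock=4
Op 8: tick 1 -> clock=5.
Op 9: tick 1 -> clock=6.
Op 10: tick 1 -> clock=7. purged={b.com}
Op 11: insert a.com -> 10.0.0.1 (expiry=7+3=10). clock=7
Op 12: tick 1 -> clock=8.
Op 13: tick 1 -> clock=9.
Op 14: insert b.com -> 10.0.0.1 (expiry=9+4=13). clock=9
Op 15: tick 1 -> clock=10. purged={a.com}
Op 16: insert b.com -> 10.0.0.1 (expiry=10+4=14). clock=10
Op 17: insert b.com -> 10.0.0.3 (expiry=10+2=12). clock=10
Op 18: tick 1 -> clock=11.
Op 19: insert b.com -> 10.0.0.2 (expiry=11+1=12). clock=11
Op 20: insert b.com -> 10.0.0.2 (expiry=11+3=14). clock=11
Op 21: tick 1 -> clock=12.
Op 22: insert a.com -> 10.0.0.3 (expiry=12+8=20). clock=12
Op 23: insert b.com -> 10.0.0.1 (expiry=12+2=14). clock=12
Op 24: insert b.com -> 10.0.0.2 (expiry=12+7=19). clock=12
Op 25: insert b.com -> 10.0.0.2 (expiry=12+8=20). clock=12
lookup a.com: present, ip=10.0.0.3 expiry=20 > clock=12

Answer: 10.0.0.3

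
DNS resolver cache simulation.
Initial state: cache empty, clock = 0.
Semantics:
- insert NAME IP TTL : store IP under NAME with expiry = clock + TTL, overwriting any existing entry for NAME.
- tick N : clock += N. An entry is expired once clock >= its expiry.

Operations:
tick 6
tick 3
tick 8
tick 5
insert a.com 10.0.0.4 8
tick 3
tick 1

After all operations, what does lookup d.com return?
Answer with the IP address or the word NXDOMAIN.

Answer: NXDOMAIN

Derivation:
Op 1: tick 6 -> clock=6.
Op 2: tick 3 -> clock=9.
Op 3: tick 8 -> clock=17.
Op 4: tick 5 -> clock=22.
Op 5: insert a.com -> 10.0.0.4 (expiry=22+8=30). clock=22
Op 6: tick 3 -> clock=25.
Op 7: tick 1 -> clock=26.
lookup d.com: not in cache (expired or never inserted)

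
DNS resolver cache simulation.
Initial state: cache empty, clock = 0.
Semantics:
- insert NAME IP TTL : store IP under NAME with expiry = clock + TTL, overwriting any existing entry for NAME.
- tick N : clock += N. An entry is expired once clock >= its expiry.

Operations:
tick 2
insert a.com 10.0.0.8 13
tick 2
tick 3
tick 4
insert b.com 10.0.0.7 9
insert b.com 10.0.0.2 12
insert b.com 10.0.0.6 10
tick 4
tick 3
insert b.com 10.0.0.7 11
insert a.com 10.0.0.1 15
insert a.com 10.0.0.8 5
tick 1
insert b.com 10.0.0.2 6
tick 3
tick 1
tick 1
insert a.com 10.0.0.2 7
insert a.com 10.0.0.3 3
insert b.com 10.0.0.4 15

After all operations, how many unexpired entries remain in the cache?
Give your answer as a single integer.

Answer: 2

Derivation:
Op 1: tick 2 -> clock=2.
Op 2: insert a.com -> 10.0.0.8 (expiry=2+13=15). clock=2
Op 3: tick 2 -> clock=4.
Op 4: tick 3 -> clock=7.
Op 5: tick 4 -> clock=11.
Op 6: insert b.com -> 10.0.0.7 (expiry=11+9=20). clock=11
Op 7: insert b.com -> 10.0.0.2 (expiry=11+12=23). clock=11
Op 8: insert b.com -> 10.0.0.6 (expiry=11+10=21). clock=11
Op 9: tick 4 -> clock=15. purged={a.com}
Op 10: tick 3 -> clock=18.
Op 11: insert b.com -> 10.0.0.7 (expiry=18+11=29). clock=18
Op 12: insert a.com -> 10.0.0.1 (expiry=18+15=33). clock=18
Op 13: insert a.com -> 10.0.0.8 (expiry=18+5=23). clock=18
Op 14: tick 1 -> clock=19.
Op 15: insert b.com -> 10.0.0.2 (expiry=19+6=25). clock=19
Op 16: tick 3 -> clock=22.
Op 17: tick 1 -> clock=23. purged={a.com}
Op 18: tick 1 -> clock=24.
Op 19: insert a.com -> 10.0.0.2 (expiry=24+7=31). clock=24
Op 20: insert a.com -> 10.0.0.3 (expiry=24+3=27). clock=24
Op 21: insert b.com -> 10.0.0.4 (expiry=24+15=39). clock=24
Final cache (unexpired): {a.com,b.com} -> size=2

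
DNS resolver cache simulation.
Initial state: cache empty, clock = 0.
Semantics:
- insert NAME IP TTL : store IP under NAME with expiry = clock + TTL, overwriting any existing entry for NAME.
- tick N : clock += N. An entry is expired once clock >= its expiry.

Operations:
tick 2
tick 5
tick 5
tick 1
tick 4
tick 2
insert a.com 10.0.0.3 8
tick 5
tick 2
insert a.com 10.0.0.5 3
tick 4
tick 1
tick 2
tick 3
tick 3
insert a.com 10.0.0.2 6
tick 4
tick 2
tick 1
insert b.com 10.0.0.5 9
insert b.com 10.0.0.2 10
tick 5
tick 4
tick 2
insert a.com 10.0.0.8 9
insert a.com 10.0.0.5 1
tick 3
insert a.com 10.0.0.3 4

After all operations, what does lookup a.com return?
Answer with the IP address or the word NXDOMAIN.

Answer: 10.0.0.3

Derivation:
Op 1: tick 2 -> clock=2.
Op 2: tick 5 -> clock=7.
Op 3: tick 5 -> clock=12.
Op 4: tick 1 -> clock=13.
Op 5: tick 4 -> clock=17.
Op 6: tick 2 -> clock=19.
Op 7: insert a.com -> 10.0.0.3 (expiry=19+8=27). clock=19
Op 8: tick 5 -> clock=24.
Op 9: tick 2 -> clock=26.
Op 10: insert a.com -> 10.0.0.5 (expiry=26+3=29). clock=26
Op 11: tick 4 -> clock=30. purged={a.com}
Op 12: tick 1 -> clock=31.
Op 13: tick 2 -> clock=33.
Op 14: tick 3 -> clock=36.
Op 15: tick 3 -> clock=39.
Op 16: insert a.com -> 10.0.0.2 (expiry=39+6=45). clock=39
Op 17: tick 4 -> clock=43.
Op 18: tick 2 -> clock=45. purged={a.com}
Op 19: tick 1 -> clock=46.
Op 20: insert b.com -> 10.0.0.5 (expiry=46+9=55). clock=46
Op 21: insert b.com -> 10.0.0.2 (expiry=46+10=56). clock=46
Op 22: tick 5 -> clock=51.
Op 23: tick 4 -> clock=55.
Op 24: tick 2 -> clock=57. purged={b.com}
Op 25: insert a.com -> 10.0.0.8 (expiry=57+9=66). clock=57
Op 26: insert a.com -> 10.0.0.5 (expiry=57+1=58). clock=57
Op 27: tick 3 -> clock=60. purged={a.com}
Op 28: insert a.com -> 10.0.0.3 (expiry=60+4=64). clock=60
lookup a.com: present, ip=10.0.0.3 expiry=64 > clock=60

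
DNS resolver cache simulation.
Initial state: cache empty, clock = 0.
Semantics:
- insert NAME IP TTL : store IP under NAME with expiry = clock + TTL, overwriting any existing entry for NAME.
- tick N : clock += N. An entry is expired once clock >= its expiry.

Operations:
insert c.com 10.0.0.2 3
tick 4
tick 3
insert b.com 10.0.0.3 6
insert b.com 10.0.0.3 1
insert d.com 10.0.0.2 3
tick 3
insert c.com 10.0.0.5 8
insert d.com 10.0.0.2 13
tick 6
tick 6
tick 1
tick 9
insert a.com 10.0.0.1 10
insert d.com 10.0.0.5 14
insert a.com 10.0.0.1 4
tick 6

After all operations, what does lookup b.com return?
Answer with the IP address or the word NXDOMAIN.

Op 1: insert c.com -> 10.0.0.2 (expiry=0+3=3). clock=0
Op 2: tick 4 -> clock=4. purged={c.com}
Op 3: tick 3 -> clock=7.
Op 4: insert b.com -> 10.0.0.3 (expiry=7+6=13). clock=7
Op 5: insert b.com -> 10.0.0.3 (expiry=7+1=8). clock=7
Op 6: insert d.com -> 10.0.0.2 (expiry=7+3=10). clock=7
Op 7: tick 3 -> clock=10. purged={b.com,d.com}
Op 8: insert c.com -> 10.0.0.5 (expiry=10+8=18). clock=10
Op 9: insert d.com -> 10.0.0.2 (expiry=10+13=23). clock=10
Op 10: tick 6 -> clock=16.
Op 11: tick 6 -> clock=22. purged={c.com}
Op 12: tick 1 -> clock=23. purged={d.com}
Op 13: tick 9 -> clock=32.
Op 14: insert a.com -> 10.0.0.1 (expiry=32+10=42). clock=32
Op 15: insert d.com -> 10.0.0.5 (expiry=32+14=46). clock=32
Op 16: insert a.com -> 10.0.0.1 (expiry=32+4=36). clock=32
Op 17: tick 6 -> clock=38. purged={a.com}
lookup b.com: not in cache (expired or never inserted)

Answer: NXDOMAIN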